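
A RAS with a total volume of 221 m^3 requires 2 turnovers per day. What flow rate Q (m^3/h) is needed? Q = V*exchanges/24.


Daily recirculation volume = 221 m^3 * 2 = 442 m^3/day
Flow rate Q = daily volume / 24 h = 442 / 24 = 18.4167 m^3/h

18.4167 m^3/h


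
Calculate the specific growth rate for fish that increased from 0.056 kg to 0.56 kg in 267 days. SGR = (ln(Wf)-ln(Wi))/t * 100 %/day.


ln(W_f) = ln(0.56) = -0.5798185
ln(W_i) = ln(0.056) = -2.8824036
ln(W_f) - ln(W_i) = -0.5798185 - -2.8824036 = 2.3025851
SGR = 2.3025851 / 267 * 100 = 0.862391 %/day

0.862391 %/day


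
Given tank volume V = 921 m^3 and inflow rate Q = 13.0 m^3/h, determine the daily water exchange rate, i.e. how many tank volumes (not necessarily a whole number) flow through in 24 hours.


Daily flow volume = 13.0 m^3/h * 24 h = 312 m^3/day
Exchanges = daily flow / tank volume = 312 / 921 = 0.338762 exchanges/day

0.338762 exchanges/day


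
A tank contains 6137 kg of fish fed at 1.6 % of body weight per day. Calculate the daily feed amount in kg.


Feeding rate fraction = 1.6% / 100 = 0.016
Daily feed = 6137 kg * 0.016 = 98.192 kg/day

98.192 kg/day


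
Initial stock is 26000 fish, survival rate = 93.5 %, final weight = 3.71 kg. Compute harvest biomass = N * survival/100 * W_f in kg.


Survivors = 26000 * 93.5/100 = 24310 fish
Harvest biomass = survivors * W_f = 24310 * 3.71 = 90190.1 kg

90190.1 kg


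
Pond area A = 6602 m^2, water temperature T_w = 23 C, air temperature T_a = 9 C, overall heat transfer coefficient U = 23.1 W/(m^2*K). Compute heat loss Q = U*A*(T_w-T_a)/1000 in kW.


Temperature difference dT = 23 - 9 = 14 K
Heat loss (W) = U * A * dT = 23.1 * 6602 * 14 = 2135086.8 W
Convert to kW: 2135086.8 / 1000 = 2135.0868 kW

2135.0868 kW


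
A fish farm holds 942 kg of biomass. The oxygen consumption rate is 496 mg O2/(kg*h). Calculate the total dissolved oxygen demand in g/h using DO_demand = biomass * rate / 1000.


Total O2 consumption (mg/h) = 942 kg * 496 mg/(kg*h) = 467232 mg/h
Convert to g/h: 467232 / 1000 = 467.232 g/h

467.232 g/h


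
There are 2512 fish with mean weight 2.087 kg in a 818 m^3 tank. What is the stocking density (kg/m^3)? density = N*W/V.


Total biomass = 2512 fish * 2.087 kg = 5242.544 kg
Density = total biomass / volume = 5242.544 / 818 = 6.40898 kg/m^3

6.40898 kg/m^3


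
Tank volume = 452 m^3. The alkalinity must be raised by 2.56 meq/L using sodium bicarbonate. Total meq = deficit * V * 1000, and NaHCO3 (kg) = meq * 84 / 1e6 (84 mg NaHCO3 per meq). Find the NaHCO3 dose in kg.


Tank volume in L = 452 m^3 * 1000 = 452000 L
Total meq required = 2.56 meq/L * 452000 L = 1157120 meq
NaHCO3 mass = 1157120 meq * 84 mg/meq / 1e6 = 97.1981 kg

97.1981 kg


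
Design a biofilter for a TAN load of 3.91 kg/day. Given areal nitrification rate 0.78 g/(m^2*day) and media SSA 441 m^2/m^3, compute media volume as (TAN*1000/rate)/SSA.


A = 3.91*1000 / 0.78 = 5012.8205 m^2
V = 5012.8205 / 441 = 11.3669

11.3669 m^3


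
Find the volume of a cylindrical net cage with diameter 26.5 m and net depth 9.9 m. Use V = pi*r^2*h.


r = d/2 = 26.5/2 = 13.25 m
Base area = pi*r^2 = pi*13.25^2 = 551.54586 m^2
Volume = 551.54586 * 9.9 = 5460.3 m^3

5460.3 m^3


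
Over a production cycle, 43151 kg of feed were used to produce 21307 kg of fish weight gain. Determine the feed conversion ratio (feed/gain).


FCR = feed consumed / weight gained
FCR = 43151 kg / 21307 kg = 2.0252

2.0252


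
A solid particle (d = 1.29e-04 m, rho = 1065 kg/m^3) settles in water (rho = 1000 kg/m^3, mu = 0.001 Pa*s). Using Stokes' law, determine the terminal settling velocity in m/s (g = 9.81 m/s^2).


Density difference: rho_p - rho_f = 1065 - 1000 = 65 kg/m^3
d^2 = (1.29e-04)^2 = 1.6641e-08 m^2
Numerator = (rho_p - rho_f) * g * d^2 = 65 * 9.81 * 1.6641e-08 = 1.0611134e-05
Denominator = 18 * mu = 18 * 0.001 = 0.018
v_s = 1.0611134e-05 / 0.018 = 5.89507e-04 m/s
Check: Re = rho_f * v_s * d / mu = 1000 * 5.89507e-04 * 1.29e-04 / 0.001 = 0.076 < 1, so Stokes' law applies.

5.89507e-04 m/s


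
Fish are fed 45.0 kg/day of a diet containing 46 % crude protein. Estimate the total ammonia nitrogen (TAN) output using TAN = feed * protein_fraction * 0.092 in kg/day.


Protein in feed = 45.0 * 46/100 = 20.7 kg/day
TAN = protein * 0.092 = 20.7 * 0.092 = 1.9044 kg/day

1.9044 kg/day


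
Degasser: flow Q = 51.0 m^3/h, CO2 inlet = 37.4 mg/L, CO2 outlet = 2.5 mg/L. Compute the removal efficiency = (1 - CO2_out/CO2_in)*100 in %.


CO2_out / CO2_in = 2.5 / 37.4 = 0.06684492
Fraction remaining = 0.06684492
efficiency = (1 - 0.06684492) * 100 = 93.3155 %

93.3155 %


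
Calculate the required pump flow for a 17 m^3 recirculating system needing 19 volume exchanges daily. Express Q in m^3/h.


Daily recirculation volume = 17 m^3 * 19 = 323 m^3/day
Flow rate Q = daily volume / 24 h = 323 / 24 = 13.4583 m^3/h

13.4583 m^3/h


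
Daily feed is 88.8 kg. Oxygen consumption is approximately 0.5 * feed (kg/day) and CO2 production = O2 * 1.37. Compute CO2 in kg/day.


O2 = 88.8 * 0.5 = 44.4
CO2 = 44.4 * 1.37 = 60.828

60.828 kg/day


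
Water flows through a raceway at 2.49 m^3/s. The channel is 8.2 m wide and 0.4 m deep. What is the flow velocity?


Cross-sectional area = W * d = 8.2 * 0.4 = 3.28 m^2
Velocity = Q / A = 2.49 / 3.28 = 0.759146 m/s

0.759146 m/s


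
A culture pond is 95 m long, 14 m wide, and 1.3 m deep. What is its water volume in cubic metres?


Base area = L * W = 95 * 14 = 1330 m^2
Volume = area * depth = 1330 * 1.3 = 1729 m^3

1729 m^3


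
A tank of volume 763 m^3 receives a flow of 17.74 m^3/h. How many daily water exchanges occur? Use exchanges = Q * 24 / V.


Daily flow volume = 17.74 m^3/h * 24 h = 425.76 m^3/day
Exchanges = daily flow / tank volume = 425.76 / 763 = 0.558008 exchanges/day

0.558008 exchanges/day


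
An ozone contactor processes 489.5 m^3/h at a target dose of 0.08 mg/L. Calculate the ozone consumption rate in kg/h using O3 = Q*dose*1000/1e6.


O3 demand (mg/h) = Q * dose * 1000 = 489.5 * 0.08 * 1000 = 39160 mg/h
Convert mg to kg: 39160 / 1e6 = 0.03916 kg/h

0.03916 kg/h


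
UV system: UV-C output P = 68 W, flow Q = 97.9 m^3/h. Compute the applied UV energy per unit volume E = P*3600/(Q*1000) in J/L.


Energy delivered per hour = 68 W * 3600 s = 244800 J/h
Volume treated per hour = 97.9 m^3/h * 1000 = 97900 L/h
dose = 244800 / 97900 = 2.50051 J/L

2.50051 J/L


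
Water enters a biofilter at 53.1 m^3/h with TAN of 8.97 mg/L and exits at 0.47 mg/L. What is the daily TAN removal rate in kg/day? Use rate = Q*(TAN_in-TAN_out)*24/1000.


Concentration drop: TAN_in - TAN_out = 8.97 - 0.47 = 8.5 mg/L
Hourly TAN removed = Q * dTAN = 53.1 m^3/h * 8.5 mg/L = 451.35 g/h  (m^3/h * mg/L = g/h)
Daily TAN removed = 451.35 * 24 = 10832.4 g/day
Convert to kg/day: 10832.4 / 1000 = 10.8324 kg/day

10.8324 kg/day


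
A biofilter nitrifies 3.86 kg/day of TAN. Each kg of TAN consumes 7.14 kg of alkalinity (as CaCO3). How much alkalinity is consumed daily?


Alkalinity factor: 7.14 kg CaCO3 consumed per kg TAN nitrified
alk = 3.86 kg TAN * 7.14 = 27.5604 kg CaCO3/day

27.5604 kg CaCO3/day


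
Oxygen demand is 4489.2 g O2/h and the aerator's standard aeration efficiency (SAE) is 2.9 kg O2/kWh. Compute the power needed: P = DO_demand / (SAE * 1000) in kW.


SAE in g O2/kWh = 2.9 * 1000 = 2900 g/kWh
P = DO_demand / SAE_g = 4489.2 / 2900 = 1.548 kW

1.548 kW


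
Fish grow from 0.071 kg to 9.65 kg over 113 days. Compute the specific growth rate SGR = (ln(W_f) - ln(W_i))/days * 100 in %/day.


ln(W_f) = ln(9.65) = 2.2669579
ln(W_i) = ln(0.071) = -2.6450754
ln(W_f) - ln(W_i) = 2.2669579 - -2.6450754 = 4.9120333
SGR = 4.9120333 / 113 * 100 = 4.34693 %/day

4.34693 %/day


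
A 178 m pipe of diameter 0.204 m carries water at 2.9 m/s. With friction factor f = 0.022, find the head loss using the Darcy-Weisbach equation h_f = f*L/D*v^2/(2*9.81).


v^2 = 2.9^2 = 8.41 m^2/s^2
L/D = 178/0.204 = 872.54902
h_f = f*(L/D)*v^2/(2g) = 0.022 * 872.54902 * 8.41 / 19.62 = 8.22829 m

8.22829 m


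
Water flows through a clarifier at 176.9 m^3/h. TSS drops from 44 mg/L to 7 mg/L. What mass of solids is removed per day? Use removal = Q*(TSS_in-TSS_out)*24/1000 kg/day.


Concentration drop: TSS_in - TSS_out = 44 - 7 = 37 mg/L
Hourly solids removed = Q * dTSS = 176.9 m^3/h * 37 mg/L = 6545.3 g/h  (m^3/h * mg/L = g/h)
Daily solids removed = 6545.3 * 24 = 157087.2 g/day
Convert g to kg: 157087.2 / 1000 = 157.0872 kg/day

157.0872 kg/day


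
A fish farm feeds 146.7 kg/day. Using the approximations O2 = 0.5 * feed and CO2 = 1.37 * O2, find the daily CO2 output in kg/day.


O2 = 146.7 * 0.5 = 73.35
CO2 = 73.35 * 1.37 = 100.4895

100.4895 kg/day


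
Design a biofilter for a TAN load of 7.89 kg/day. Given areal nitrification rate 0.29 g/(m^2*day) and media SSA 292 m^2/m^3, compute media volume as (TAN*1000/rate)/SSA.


A = 7.89*1000 / 0.29 = 27206.897 m^2
V = 27206.897 / 292 = 93.1743

93.1743 m^3


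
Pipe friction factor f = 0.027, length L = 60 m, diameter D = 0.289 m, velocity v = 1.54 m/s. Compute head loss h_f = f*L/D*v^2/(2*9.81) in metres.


v^2 = 1.54^2 = 2.3716 m^2/s^2
L/D = 60/0.289 = 207.61246
h_f = f*(L/D)*v^2/(2g) = 0.027 * 207.61246 * 2.3716 / 19.62 = 0.677579 m

0.677579 m


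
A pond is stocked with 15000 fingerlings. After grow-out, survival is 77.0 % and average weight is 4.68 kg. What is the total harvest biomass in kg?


Survivors = 15000 * 77.0/100 = 11550 fish
Harvest biomass = survivors * W_f = 11550 * 4.68 = 54054 kg

54054 kg


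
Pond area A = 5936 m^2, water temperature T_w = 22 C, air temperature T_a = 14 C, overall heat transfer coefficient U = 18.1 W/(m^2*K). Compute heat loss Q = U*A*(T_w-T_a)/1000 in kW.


Temperature difference dT = 22 - 14 = 8 K
Heat loss (W) = U * A * dT = 18.1 * 5936 * 8 = 859532.8 W
Convert to kW: 859532.8 / 1000 = 859.5328 kW

859.5328 kW


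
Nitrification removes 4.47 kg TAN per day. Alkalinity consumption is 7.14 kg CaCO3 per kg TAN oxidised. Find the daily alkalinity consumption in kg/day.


Alkalinity factor: 7.14 kg CaCO3 consumed per kg TAN nitrified
alk = 4.47 kg TAN * 7.14 = 31.9158 kg CaCO3/day

31.9158 kg CaCO3/day


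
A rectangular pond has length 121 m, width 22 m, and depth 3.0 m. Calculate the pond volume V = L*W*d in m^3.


Base area = L * W = 121 * 22 = 2662 m^2
Volume = area * depth = 2662 * 3.0 = 7986 m^3

7986 m^3


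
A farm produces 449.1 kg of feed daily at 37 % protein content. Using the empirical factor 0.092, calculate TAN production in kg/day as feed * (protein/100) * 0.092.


Protein in feed = 449.1 * 37/100 = 166.167 kg/day
TAN = protein * 0.092 = 166.167 * 0.092 = 15.287364 kg/day

15.287364 kg/day


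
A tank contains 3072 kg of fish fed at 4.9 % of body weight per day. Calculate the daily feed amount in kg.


Feeding rate fraction = 4.9% / 100 = 0.049
Daily feed = 3072 kg * 0.049 = 150.528 kg/day

150.528 kg/day


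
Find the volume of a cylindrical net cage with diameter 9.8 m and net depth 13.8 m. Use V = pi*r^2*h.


r = d/2 = 9.8/2 = 4.9 m
Base area = pi*r^2 = pi*4.9^2 = 75.42964 m^2
Volume = 75.42964 * 13.8 = 1040.93 m^3

1040.93 m^3


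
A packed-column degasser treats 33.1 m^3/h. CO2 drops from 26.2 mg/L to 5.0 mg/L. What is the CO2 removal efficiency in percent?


CO2_out / CO2_in = 5.0 / 26.2 = 0.19083969
Fraction remaining = 0.19083969
efficiency = (1 - 0.19083969) * 100 = 80.916 %

80.916 %


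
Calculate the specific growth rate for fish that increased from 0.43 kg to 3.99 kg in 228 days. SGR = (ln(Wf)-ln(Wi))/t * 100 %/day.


ln(W_f) = ln(3.99) = 1.3837912
ln(W_i) = ln(0.43) = -0.84397007
ln(W_f) - ln(W_i) = 1.3837912 - -0.84397007 = 2.2277613
SGR = 2.2277613 / 228 * 100 = 0.977088 %/day

0.977088 %/day


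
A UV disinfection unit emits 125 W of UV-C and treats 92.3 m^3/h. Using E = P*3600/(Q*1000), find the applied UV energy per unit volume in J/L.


Energy delivered per hour = 125 W * 3600 s = 450000 J/h
Volume treated per hour = 92.3 m^3/h * 1000 = 92300 L/h
dose = 450000 / 92300 = 4.87541 J/L

4.87541 J/L


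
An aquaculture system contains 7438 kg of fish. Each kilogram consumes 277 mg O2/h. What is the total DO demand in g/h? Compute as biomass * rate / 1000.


Total O2 consumption (mg/h) = 7438 kg * 277 mg/(kg*h) = 2060326 mg/h
Convert to g/h: 2060326 / 1000 = 2060.326 g/h

2060.326 g/h


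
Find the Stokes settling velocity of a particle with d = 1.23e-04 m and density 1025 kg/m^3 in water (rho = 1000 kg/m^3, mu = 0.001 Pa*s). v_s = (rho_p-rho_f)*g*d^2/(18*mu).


Density difference: rho_p - rho_f = 1025 - 1000 = 25 kg/m^3
d^2 = (1.23e-04)^2 = 1.5129e-08 m^2
Numerator = (rho_p - rho_f) * g * d^2 = 25 * 9.81 * 1.5129e-08 = 3.7103872e-06
Denominator = 18 * mu = 18 * 0.001 = 0.018
v_s = 3.7103872e-06 / 0.018 = 2.06133e-04 m/s
Check: Re = rho_f * v_s * d / mu = 1000 * 2.06133e-04 * 1.23e-04 / 0.001 = 0.0254 < 1, so Stokes' law applies.

2.06133e-04 m/s


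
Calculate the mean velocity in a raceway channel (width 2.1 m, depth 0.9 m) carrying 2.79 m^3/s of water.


Cross-sectional area = W * d = 2.1 * 0.9 = 1.89 m^2
Velocity = Q / A = 2.79 / 1.89 = 1.47619 m/s

1.47619 m/s


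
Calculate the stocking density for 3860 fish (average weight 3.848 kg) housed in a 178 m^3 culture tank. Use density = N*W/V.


Total biomass = 3860 fish * 3.848 kg = 14853.28 kg
Density = total biomass / volume = 14853.28 / 178 = 83.4454 kg/m^3

83.4454 kg/m^3


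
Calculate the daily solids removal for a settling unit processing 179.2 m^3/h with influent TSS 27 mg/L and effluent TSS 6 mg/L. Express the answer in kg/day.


Concentration drop: TSS_in - TSS_out = 27 - 6 = 21 mg/L
Hourly solids removed = Q * dTSS = 179.2 m^3/h * 21 mg/L = 3763.2 g/h  (m^3/h * mg/L = g/h)
Daily solids removed = 3763.2 * 24 = 90316.8 g/day
Convert g to kg: 90316.8 / 1000 = 90.3168 kg/day

90.3168 kg/day


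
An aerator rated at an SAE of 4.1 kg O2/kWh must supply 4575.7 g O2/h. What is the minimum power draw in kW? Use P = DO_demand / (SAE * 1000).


SAE in g O2/kWh = 4.1 * 1000 = 4100 g/kWh
P = DO_demand / SAE_g = 4575.7 / 4100 = 1.11602 kW

1.11602 kW


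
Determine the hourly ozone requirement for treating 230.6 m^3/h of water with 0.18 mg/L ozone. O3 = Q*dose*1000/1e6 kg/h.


O3 demand (mg/h) = Q * dose * 1000 = 230.6 * 0.18 * 1000 = 41508 mg/h
Convert mg to kg: 41508 / 1e6 = 0.041508 kg/h

0.041508 kg/h


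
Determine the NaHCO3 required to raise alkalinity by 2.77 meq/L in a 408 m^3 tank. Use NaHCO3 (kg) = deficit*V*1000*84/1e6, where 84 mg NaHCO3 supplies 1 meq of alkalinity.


Tank volume in L = 408 m^3 * 1000 = 408000 L
Total meq required = 2.77 meq/L * 408000 L = 1130160 meq
NaHCO3 mass = 1130160 meq * 84 mg/meq / 1e6 = 94.9334 kg

94.9334 kg


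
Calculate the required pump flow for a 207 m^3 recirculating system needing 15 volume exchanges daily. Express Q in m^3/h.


Daily recirculation volume = 207 m^3 * 15 = 3105 m^3/day
Flow rate Q = daily volume / 24 h = 3105 / 24 = 129.375 m^3/h

129.375 m^3/h


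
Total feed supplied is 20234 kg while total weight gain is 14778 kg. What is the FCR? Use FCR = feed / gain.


FCR = feed consumed / weight gained
FCR = 20234 kg / 14778 kg = 1.3692

1.3692


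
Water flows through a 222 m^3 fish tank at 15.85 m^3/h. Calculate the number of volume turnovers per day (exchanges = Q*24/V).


Daily flow volume = 15.85 m^3/h * 24 h = 380.4 m^3/day
Exchanges = daily flow / tank volume = 380.4 / 222 = 1.71351 exchanges/day

1.71351 exchanges/day


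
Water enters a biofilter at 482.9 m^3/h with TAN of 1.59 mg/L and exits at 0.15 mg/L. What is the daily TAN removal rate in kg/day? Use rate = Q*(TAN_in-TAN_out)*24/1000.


Concentration drop: TAN_in - TAN_out = 1.59 - 0.15 = 1.44 mg/L
Hourly TAN removed = Q * dTAN = 482.9 m^3/h * 1.44 mg/L = 695.376 g/h  (m^3/h * mg/L = g/h)
Daily TAN removed = 695.376 * 24 = 16689.024 g/day
Convert to kg/day: 16689.024 / 1000 = 16.689024 kg/day

16.689024 kg/day


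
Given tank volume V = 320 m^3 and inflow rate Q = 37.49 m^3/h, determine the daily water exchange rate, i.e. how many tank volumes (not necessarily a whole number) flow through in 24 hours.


Daily flow volume = 37.49 m^3/h * 24 h = 899.76 m^3/day
Exchanges = daily flow / tank volume = 899.76 / 320 = 2.81175 exchanges/day

2.81175 exchanges/day


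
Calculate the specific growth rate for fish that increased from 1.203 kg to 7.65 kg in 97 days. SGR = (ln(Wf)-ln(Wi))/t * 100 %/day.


ln(W_f) = ln(7.65) = 2.0347056
ln(W_i) = ln(1.203) = 0.18481844
ln(W_f) - ln(W_i) = 2.0347056 - 0.18481844 = 1.8498872
SGR = 1.8498872 / 97 * 100 = 1.9071 %/day

1.9071 %/day


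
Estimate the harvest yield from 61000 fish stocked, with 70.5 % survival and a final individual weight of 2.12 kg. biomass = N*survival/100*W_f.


Survivors = 61000 * 70.5/100 = 43005 fish
Harvest biomass = survivors * W_f = 43005 * 2.12 = 91170.6 kg

91170.6 kg


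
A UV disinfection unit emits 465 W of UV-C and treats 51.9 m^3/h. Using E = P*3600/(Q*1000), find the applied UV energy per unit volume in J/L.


Energy delivered per hour = 465 W * 3600 s = 1674000 J/h
Volume treated per hour = 51.9 m^3/h * 1000 = 51900 L/h
dose = 1674000 / 51900 = 32.2543 J/L

32.2543 J/L


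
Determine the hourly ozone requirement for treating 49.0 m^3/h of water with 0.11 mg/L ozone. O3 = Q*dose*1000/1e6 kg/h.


O3 demand (mg/h) = Q * dose * 1000 = 49.0 * 0.11 * 1000 = 5390 mg/h
Convert mg to kg: 5390 / 1e6 = 0.00539 kg/h

0.00539 kg/h


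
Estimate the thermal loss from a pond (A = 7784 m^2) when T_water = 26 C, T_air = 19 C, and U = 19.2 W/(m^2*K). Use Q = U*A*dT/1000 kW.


Temperature difference dT = 26 - 19 = 7 K
Heat loss (W) = U * A * dT = 19.2 * 7784 * 7 = 1046169.6 W
Convert to kW: 1046169.6 / 1000 = 1046.1696 kW

1046.1696 kW


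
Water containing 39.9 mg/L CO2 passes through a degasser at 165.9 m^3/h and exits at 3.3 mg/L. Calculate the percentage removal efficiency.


CO2_out / CO2_in = 3.3 / 39.9 = 0.082706767
Fraction remaining = 0.082706767
efficiency = (1 - 0.082706767) * 100 = 91.7293 %

91.7293 %


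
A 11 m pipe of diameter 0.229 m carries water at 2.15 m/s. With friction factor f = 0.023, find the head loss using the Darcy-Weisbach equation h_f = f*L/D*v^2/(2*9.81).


v^2 = 2.15^2 = 4.6225 m^2/s^2
L/D = 11/0.229 = 48.034934
h_f = f*(L/D)*v^2/(2g) = 0.023 * 48.034934 * 4.6225 / 19.62 = 0.260293 m

0.260293 m


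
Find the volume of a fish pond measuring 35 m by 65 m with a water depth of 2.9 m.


Base area = L * W = 35 * 65 = 2275 m^2
Volume = area * depth = 2275 * 2.9 = 6597.5 m^3

6597.5 m^3


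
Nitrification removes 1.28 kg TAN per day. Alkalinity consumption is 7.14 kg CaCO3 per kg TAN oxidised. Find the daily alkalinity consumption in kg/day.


Alkalinity factor: 7.14 kg CaCO3 consumed per kg TAN nitrified
alk = 1.28 kg TAN * 7.14 = 9.1392 kg CaCO3/day

9.1392 kg CaCO3/day


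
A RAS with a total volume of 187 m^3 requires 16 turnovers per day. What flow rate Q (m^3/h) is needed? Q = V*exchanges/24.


Daily recirculation volume = 187 m^3 * 16 = 2992 m^3/day
Flow rate Q = daily volume / 24 h = 2992 / 24 = 124.667 m^3/h

124.667 m^3/h


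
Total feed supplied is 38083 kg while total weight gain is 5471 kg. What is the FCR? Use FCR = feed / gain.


FCR = feed consumed / weight gained
FCR = 38083 kg / 5471 kg = 6.96088

6.96088


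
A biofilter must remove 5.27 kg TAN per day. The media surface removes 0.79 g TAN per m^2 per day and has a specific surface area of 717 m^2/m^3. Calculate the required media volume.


A = 5.27*1000 / 0.79 = 6670.8861 m^2
V = 6670.8861 / 717 = 9.30389

9.30389 m^3


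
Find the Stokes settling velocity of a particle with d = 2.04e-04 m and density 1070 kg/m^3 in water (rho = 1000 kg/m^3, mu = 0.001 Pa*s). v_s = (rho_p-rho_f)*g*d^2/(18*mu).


Density difference: rho_p - rho_f = 1070 - 1000 = 70 kg/m^3
d^2 = (2.04e-04)^2 = 4.1616e-08 m^2
Numerator = (rho_p - rho_f) * g * d^2 = 70 * 9.81 * 4.1616e-08 = 2.8577707e-05
Denominator = 18 * mu = 18 * 0.001 = 0.018
v_s = 2.8577707e-05 / 0.018 = 0.00158765 m/s
Check: Re = rho_f * v_s * d / mu = 1000 * 0.00158765 * 2.04e-04 / 0.001 = 0.324 < 1, so Stokes' law applies.

0.00158765 m/s


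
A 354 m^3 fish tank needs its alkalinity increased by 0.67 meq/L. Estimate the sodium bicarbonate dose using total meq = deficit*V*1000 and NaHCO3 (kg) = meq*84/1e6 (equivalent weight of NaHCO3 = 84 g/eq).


Tank volume in L = 354 m^3 * 1000 = 354000 L
Total meq required = 0.67 meq/L * 354000 L = 237180 meq
NaHCO3 mass = 237180 meq * 84 mg/meq / 1e6 = 19.9231 kg

19.9231 kg


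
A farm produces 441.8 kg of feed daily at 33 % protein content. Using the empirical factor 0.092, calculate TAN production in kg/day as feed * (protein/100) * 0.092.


Protein in feed = 441.8 * 33/100 = 145.794 kg/day
TAN = protein * 0.092 = 145.794 * 0.092 = 13.413048 kg/day

13.413048 kg/day


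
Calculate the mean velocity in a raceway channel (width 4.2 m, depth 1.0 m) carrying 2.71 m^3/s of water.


Cross-sectional area = W * d = 4.2 * 1.0 = 4.2 m^2
Velocity = Q / A = 2.71 / 4.2 = 0.645238 m/s

0.645238 m/s


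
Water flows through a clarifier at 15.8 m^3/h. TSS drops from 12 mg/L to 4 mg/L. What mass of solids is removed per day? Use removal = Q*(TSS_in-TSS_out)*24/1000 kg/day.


Concentration drop: TSS_in - TSS_out = 12 - 4 = 8 mg/L
Hourly solids removed = Q * dTSS = 15.8 m^3/h * 8 mg/L = 126.4 g/h  (m^3/h * mg/L = g/h)
Daily solids removed = 126.4 * 24 = 3033.6 g/day
Convert g to kg: 3033.6 / 1000 = 3.0336 kg/day

3.0336 kg/day


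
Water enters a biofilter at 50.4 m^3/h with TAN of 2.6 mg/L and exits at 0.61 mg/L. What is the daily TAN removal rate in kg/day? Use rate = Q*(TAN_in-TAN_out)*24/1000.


Concentration drop: TAN_in - TAN_out = 2.6 - 0.61 = 1.99 mg/L
Hourly TAN removed = Q * dTAN = 50.4 m^3/h * 1.99 mg/L = 100.296 g/h  (m^3/h * mg/L = g/h)
Daily TAN removed = 100.296 * 24 = 2407.104 g/day
Convert to kg/day: 2407.104 / 1000 = 2.407104 kg/day

2.407104 kg/day


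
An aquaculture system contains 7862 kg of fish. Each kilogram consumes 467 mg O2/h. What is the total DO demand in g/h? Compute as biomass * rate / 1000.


Total O2 consumption (mg/h) = 7862 kg * 467 mg/(kg*h) = 3671554 mg/h
Convert to g/h: 3671554 / 1000 = 3671.554 g/h

3671.554 g/h


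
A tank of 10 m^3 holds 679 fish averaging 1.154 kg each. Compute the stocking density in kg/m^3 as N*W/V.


Total biomass = 679 fish * 1.154 kg = 783.566 kg
Density = total biomass / volume = 783.566 / 10 = 78.3566 kg/m^3

78.3566 kg/m^3


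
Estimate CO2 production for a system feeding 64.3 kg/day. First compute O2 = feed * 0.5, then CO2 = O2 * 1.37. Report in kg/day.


O2 = 64.3 * 0.5 = 32.15
CO2 = 32.15 * 1.37 = 44.0455

44.0455 kg/day


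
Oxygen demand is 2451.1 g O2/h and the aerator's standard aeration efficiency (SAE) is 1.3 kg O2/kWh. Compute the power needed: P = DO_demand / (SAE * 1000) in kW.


SAE in g O2/kWh = 1.3 * 1000 = 1300 g/kWh
P = DO_demand / SAE_g = 2451.1 / 1300 = 1.88546 kW

1.88546 kW


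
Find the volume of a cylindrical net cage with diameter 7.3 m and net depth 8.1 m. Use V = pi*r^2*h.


r = d/2 = 7.3/2 = 3.65 m
Base area = pi*r^2 = pi*3.65^2 = 41.853868 m^2
Volume = 41.853868 * 8.1 = 339.016 m^3

339.016 m^3


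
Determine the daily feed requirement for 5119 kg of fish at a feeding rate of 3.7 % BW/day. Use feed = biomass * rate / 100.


Feeding rate fraction = 3.7% / 100 = 0.037
Daily feed = 5119 kg * 0.037 = 189.403 kg/day

189.403 kg/day


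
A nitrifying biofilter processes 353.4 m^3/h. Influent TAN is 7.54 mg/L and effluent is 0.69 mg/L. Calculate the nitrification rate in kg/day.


Concentration drop: TAN_in - TAN_out = 7.54 - 0.69 = 6.85 mg/L
Hourly TAN removed = Q * dTAN = 353.4 m^3/h * 6.85 mg/L = 2420.79 g/h  (m^3/h * mg/L = g/h)
Daily TAN removed = 2420.79 * 24 = 58098.96 g/day
Convert to kg/day: 58098.96 / 1000 = 58.09896 kg/day

58.09896 kg/day


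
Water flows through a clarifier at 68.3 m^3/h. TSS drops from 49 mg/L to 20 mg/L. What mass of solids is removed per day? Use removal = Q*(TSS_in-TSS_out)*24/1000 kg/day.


Concentration drop: TSS_in - TSS_out = 49 - 20 = 29 mg/L
Hourly solids removed = Q * dTSS = 68.3 m^3/h * 29 mg/L = 1980.7 g/h  (m^3/h * mg/L = g/h)
Daily solids removed = 1980.7 * 24 = 47536.8 g/day
Convert g to kg: 47536.8 / 1000 = 47.5368 kg/day

47.5368 kg/day


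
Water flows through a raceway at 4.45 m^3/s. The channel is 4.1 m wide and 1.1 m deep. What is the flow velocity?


Cross-sectional area = W * d = 4.1 * 1.1 = 4.51 m^2
Velocity = Q / A = 4.45 / 4.51 = 0.986696 m/s

0.986696 m/s


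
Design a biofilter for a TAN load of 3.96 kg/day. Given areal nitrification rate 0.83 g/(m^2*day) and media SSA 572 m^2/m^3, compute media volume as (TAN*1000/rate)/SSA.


A = 3.96*1000 / 0.83 = 4771.0843 m^2
V = 4771.0843 / 572 = 8.34106

8.34106 m^3


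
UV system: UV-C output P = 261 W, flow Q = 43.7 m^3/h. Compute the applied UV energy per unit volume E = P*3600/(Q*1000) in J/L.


Energy delivered per hour = 261 W * 3600 s = 939600 J/h
Volume treated per hour = 43.7 m^3/h * 1000 = 43700 L/h
dose = 939600 / 43700 = 21.5011 J/L

21.5011 J/L


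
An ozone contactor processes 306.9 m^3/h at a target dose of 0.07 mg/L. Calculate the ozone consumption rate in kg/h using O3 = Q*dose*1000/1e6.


O3 demand (mg/h) = Q * dose * 1000 = 306.9 * 0.07 * 1000 = 21483 mg/h
Convert mg to kg: 21483 / 1e6 = 0.021483 kg/h

0.021483 kg/h


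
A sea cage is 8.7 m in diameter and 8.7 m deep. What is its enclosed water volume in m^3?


r = d/2 = 8.7/2 = 4.35 m
Base area = pi*r^2 = pi*4.35^2 = 59.446787 m^2
Volume = 59.446787 * 8.7 = 517.187 m^3

517.187 m^3


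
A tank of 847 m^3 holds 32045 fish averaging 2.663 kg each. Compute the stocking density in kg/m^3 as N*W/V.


Total biomass = 32045 fish * 2.663 kg = 85335.835 kg
Density = total biomass / volume = 85335.835 / 847 = 100.751 kg/m^3

100.751 kg/m^3


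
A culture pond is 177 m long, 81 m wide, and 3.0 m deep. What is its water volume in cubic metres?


Base area = L * W = 177 * 81 = 14337 m^2
Volume = area * depth = 14337 * 3.0 = 43011 m^3

43011 m^3


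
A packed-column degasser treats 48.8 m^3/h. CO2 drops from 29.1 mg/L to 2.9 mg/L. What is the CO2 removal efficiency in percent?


CO2_out / CO2_in = 2.9 / 29.1 = 0.099656357
Fraction remaining = 0.099656357
efficiency = (1 - 0.099656357) * 100 = 90.0344 %

90.0344 %


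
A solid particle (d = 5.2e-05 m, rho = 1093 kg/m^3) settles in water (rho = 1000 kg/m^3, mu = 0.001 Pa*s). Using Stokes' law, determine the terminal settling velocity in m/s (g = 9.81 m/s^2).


Density difference: rho_p - rho_f = 1093 - 1000 = 93 kg/m^3
d^2 = (5.2e-05)^2 = 2.704e-09 m^2
Numerator = (rho_p - rho_f) * g * d^2 = 93 * 9.81 * 2.704e-09 = 2.4669403e-06
Denominator = 18 * mu = 18 * 0.001 = 0.018
v_s = 2.4669403e-06 / 0.018 = 1.37052e-04 m/s
Check: Re = rho_f * v_s * d / mu = 1000 * 1.37052e-04 * 5.2e-05 / 0.001 = 0.00713 < 1, so Stokes' law applies.

1.37052e-04 m/s


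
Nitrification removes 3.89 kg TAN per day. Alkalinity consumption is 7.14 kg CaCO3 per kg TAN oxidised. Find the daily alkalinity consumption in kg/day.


Alkalinity factor: 7.14 kg CaCO3 consumed per kg TAN nitrified
alk = 3.89 kg TAN * 7.14 = 27.7746 kg CaCO3/day

27.7746 kg CaCO3/day


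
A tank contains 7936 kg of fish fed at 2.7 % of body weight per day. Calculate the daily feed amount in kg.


Feeding rate fraction = 2.7% / 100 = 0.027
Daily feed = 7936 kg * 0.027 = 214.272 kg/day

214.272 kg/day


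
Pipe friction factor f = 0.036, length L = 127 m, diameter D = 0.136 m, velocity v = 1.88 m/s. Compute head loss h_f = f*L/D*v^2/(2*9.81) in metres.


v^2 = 1.88^2 = 3.5344 m^2/s^2
L/D = 127/0.136 = 933.82353
h_f = f*(L/D)*v^2/(2g) = 0.036 * 933.82353 * 3.5344 / 19.62 = 6.05597 m

6.05597 m


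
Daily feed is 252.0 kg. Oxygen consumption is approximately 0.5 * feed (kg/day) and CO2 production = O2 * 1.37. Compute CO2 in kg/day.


O2 = 252.0 * 0.5 = 126
CO2 = 126 * 1.37 = 172.62

172.62 kg/day


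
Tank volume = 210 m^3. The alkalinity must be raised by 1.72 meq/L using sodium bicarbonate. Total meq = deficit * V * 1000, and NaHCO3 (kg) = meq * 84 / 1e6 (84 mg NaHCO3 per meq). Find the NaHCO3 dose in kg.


Tank volume in L = 210 m^3 * 1000 = 210000 L
Total meq required = 1.72 meq/L * 210000 L = 361200 meq
NaHCO3 mass = 361200 meq * 84 mg/meq / 1e6 = 30.3408 kg

30.3408 kg


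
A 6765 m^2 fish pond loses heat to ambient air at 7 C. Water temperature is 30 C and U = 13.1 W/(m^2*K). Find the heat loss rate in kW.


Temperature difference dT = 30 - 7 = 23 K
Heat loss (W) = U * A * dT = 13.1 * 6765 * 23 = 2038294.5 W
Convert to kW: 2038294.5 / 1000 = 2038.2945 kW

2038.2945 kW


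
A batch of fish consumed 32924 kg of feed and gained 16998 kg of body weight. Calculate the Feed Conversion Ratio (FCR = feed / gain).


FCR = feed consumed / weight gained
FCR = 32924 kg / 16998 kg = 1.93693

1.93693


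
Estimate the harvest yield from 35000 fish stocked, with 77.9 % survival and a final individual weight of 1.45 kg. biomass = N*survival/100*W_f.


Survivors = 35000 * 77.9/100 = 27265 fish
Harvest biomass = survivors * W_f = 27265 * 1.45 = 39534.25 kg

39534.25 kg


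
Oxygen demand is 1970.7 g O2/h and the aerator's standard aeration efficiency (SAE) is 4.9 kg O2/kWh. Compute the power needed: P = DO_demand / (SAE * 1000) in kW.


SAE in g O2/kWh = 4.9 * 1000 = 4900 g/kWh
P = DO_demand / SAE_g = 1970.7 / 4900 = 0.402184 kW

0.402184 kW


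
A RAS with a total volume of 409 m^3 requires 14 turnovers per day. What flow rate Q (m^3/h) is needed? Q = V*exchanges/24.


Daily recirculation volume = 409 m^3 * 14 = 5726 m^3/day
Flow rate Q = daily volume / 24 h = 5726 / 24 = 238.583 m^3/h

238.583 m^3/h


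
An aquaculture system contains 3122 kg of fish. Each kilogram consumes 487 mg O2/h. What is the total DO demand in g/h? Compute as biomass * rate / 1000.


Total O2 consumption (mg/h) = 3122 kg * 487 mg/(kg*h) = 1520414 mg/h
Convert to g/h: 1520414 / 1000 = 1520.414 g/h

1520.414 g/h


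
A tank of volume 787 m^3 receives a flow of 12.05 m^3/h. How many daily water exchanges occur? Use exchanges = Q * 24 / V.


Daily flow volume = 12.05 m^3/h * 24 h = 289.2 m^3/day
Exchanges = daily flow / tank volume = 289.2 / 787 = 0.367471 exchanges/day

0.367471 exchanges/day


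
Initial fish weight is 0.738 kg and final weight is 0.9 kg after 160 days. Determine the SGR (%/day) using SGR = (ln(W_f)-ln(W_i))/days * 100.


ln(W_f) = ln(0.9) = -0.10536052
ln(W_i) = ln(0.738) = -0.30381145
ln(W_f) - ln(W_i) = -0.10536052 - -0.30381145 = 0.19845093
SGR = 0.19845093 / 160 * 100 = 0.124032 %/day

0.124032 %/day


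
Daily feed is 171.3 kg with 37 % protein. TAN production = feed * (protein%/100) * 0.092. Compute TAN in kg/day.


Protein in feed = 171.3 * 37/100 = 63.381 kg/day
TAN = protein * 0.092 = 63.381 * 0.092 = 5.831052 kg/day

5.831052 kg/day


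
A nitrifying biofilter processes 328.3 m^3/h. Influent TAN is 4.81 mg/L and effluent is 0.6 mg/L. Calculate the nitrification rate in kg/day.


Concentration drop: TAN_in - TAN_out = 4.81 - 0.6 = 4.21 mg/L
Hourly TAN removed = Q * dTAN = 328.3 m^3/h * 4.21 mg/L = 1382.143 g/h  (m^3/h * mg/L = g/h)
Daily TAN removed = 1382.143 * 24 = 33171.432 g/day
Convert to kg/day: 33171.432 / 1000 = 33.171432 kg/day

33.171432 kg/day


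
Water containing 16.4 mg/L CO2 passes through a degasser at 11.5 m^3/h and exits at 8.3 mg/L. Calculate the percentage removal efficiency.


CO2_out / CO2_in = 8.3 / 16.4 = 0.50609756
Fraction remaining = 0.50609756
efficiency = (1 - 0.50609756) * 100 = 49.3902 %

49.3902 %


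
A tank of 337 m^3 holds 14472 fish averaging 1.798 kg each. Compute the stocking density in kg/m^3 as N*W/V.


Total biomass = 14472 fish * 1.798 kg = 26020.656 kg
Density = total biomass / volume = 26020.656 / 337 = 77.2126 kg/m^3

77.2126 kg/m^3


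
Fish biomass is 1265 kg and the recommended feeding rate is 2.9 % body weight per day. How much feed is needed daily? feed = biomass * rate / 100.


Feeding rate fraction = 2.9% / 100 = 0.029
Daily feed = 1265 kg * 0.029 = 36.685 kg/day

36.685 kg/day


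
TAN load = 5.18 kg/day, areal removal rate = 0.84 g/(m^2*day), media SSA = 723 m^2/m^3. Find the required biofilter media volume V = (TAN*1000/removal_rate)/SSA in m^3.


A = 5.18*1000 / 0.84 = 6166.6667 m^2
V = 6166.6667 / 723 = 8.52928

8.52928 m^3


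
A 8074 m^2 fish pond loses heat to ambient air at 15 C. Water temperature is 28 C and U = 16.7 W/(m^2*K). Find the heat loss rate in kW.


Temperature difference dT = 28 - 15 = 13 K
Heat loss (W) = U * A * dT = 16.7 * 8074 * 13 = 1752865.4 W
Convert to kW: 1752865.4 / 1000 = 1752.8654 kW

1752.8654 kW


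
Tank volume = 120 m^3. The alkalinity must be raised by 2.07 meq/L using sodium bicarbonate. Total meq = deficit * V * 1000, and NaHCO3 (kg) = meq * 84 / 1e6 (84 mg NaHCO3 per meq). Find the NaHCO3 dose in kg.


Tank volume in L = 120 m^3 * 1000 = 120000 L
Total meq required = 2.07 meq/L * 120000 L = 248400 meq
NaHCO3 mass = 248400 meq * 84 mg/meq / 1e6 = 20.8656 kg

20.8656 kg


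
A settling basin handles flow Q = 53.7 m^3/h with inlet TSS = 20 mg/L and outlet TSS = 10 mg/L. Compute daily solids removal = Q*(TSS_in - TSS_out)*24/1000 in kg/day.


Concentration drop: TSS_in - TSS_out = 20 - 10 = 10 mg/L
Hourly solids removed = Q * dTSS = 53.7 m^3/h * 10 mg/L = 537 g/h  (m^3/h * mg/L = g/h)
Daily solids removed = 537 * 24 = 12888 g/day
Convert g to kg: 12888 / 1000 = 12.888 kg/day

12.888 kg/day


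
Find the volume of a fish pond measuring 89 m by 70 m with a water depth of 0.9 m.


Base area = L * W = 89 * 70 = 6230 m^2
Volume = area * depth = 6230 * 0.9 = 5607 m^3

5607 m^3


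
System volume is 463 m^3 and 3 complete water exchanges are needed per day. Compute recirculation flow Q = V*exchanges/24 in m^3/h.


Daily recirculation volume = 463 m^3 * 3 = 1389 m^3/day
Flow rate Q = daily volume / 24 h = 1389 / 24 = 57.875 m^3/h

57.875 m^3/h


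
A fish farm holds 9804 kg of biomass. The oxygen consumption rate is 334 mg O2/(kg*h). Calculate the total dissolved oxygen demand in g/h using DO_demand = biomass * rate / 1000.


Total O2 consumption (mg/h) = 9804 kg * 334 mg/(kg*h) = 3274536 mg/h
Convert to g/h: 3274536 / 1000 = 3274.536 g/h

3274.536 g/h


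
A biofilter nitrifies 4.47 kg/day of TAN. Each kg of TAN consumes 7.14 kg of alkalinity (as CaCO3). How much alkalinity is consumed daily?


Alkalinity factor: 7.14 kg CaCO3 consumed per kg TAN nitrified
alk = 4.47 kg TAN * 7.14 = 31.9158 kg CaCO3/day

31.9158 kg CaCO3/day


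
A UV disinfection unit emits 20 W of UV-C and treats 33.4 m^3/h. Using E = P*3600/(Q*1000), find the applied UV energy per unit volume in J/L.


Energy delivered per hour = 20 W * 3600 s = 72000 J/h
Volume treated per hour = 33.4 m^3/h * 1000 = 33400 L/h
dose = 72000 / 33400 = 2.15569 J/L

2.15569 J/L


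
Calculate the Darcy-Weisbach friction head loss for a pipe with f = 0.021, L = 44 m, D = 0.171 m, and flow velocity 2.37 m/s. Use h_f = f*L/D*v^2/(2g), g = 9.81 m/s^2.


v^2 = 2.37^2 = 5.6169 m^2/s^2
L/D = 44/0.171 = 257.30994
h_f = f*(L/D)*v^2/(2g) = 0.021 * 257.30994 * 5.6169 / 19.62 = 1.54694 m

1.54694 m


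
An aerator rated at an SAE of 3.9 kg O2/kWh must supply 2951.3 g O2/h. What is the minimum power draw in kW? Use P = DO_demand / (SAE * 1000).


SAE in g O2/kWh = 3.9 * 1000 = 3900 g/kWh
P = DO_demand / SAE_g = 2951.3 / 3900 = 0.756744 kW

0.756744 kW


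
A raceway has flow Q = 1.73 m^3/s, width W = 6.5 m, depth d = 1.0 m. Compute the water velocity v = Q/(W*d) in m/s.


Cross-sectional area = W * d = 6.5 * 1.0 = 6.5 m^2
Velocity = Q / A = 1.73 / 6.5 = 0.266154 m/s

0.266154 m/s


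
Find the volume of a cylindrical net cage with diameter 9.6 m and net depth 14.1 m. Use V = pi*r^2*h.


r = d/2 = 9.6/2 = 4.8 m
Base area = pi*r^2 = pi*4.8^2 = 72.382295 m^2
Volume = 72.382295 * 14.1 = 1020.59 m^3

1020.59 m^3


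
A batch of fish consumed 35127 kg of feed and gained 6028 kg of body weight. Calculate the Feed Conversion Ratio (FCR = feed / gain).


FCR = feed consumed / weight gained
FCR = 35127 kg / 6028 kg = 5.82731

5.82731


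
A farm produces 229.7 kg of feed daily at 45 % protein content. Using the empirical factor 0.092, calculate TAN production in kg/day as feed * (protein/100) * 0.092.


Protein in feed = 229.7 * 45/100 = 103.365 kg/day
TAN = protein * 0.092 = 103.365 * 0.092 = 9.50958 kg/day

9.50958 kg/day


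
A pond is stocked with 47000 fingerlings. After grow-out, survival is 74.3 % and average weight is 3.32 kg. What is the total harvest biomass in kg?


Survivors = 47000 * 74.3/100 = 34921 fish
Harvest biomass = survivors * W_f = 34921 * 3.32 = 115937.72 kg

115937.72 kg


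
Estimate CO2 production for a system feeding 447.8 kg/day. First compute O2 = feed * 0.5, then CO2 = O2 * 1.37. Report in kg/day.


O2 = 447.8 * 0.5 = 223.9
CO2 = 223.9 * 1.37 = 306.743

306.743 kg/day


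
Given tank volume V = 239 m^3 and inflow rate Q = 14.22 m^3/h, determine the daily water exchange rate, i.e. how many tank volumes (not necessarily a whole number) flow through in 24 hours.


Daily flow volume = 14.22 m^3/h * 24 h = 341.28 m^3/day
Exchanges = daily flow / tank volume = 341.28 / 239 = 1.42795 exchanges/day

1.42795 exchanges/day


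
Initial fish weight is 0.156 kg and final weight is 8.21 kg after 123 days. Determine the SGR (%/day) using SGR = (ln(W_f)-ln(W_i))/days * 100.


ln(W_f) = ln(8.21) = 2.1053529
ln(W_i) = ln(0.156) = -1.8578993
ln(W_f) - ln(W_i) = 2.1053529 - -1.8578993 = 3.9632522
SGR = 3.9632522 / 123 * 100 = 3.22216 %/day

3.22216 %/day


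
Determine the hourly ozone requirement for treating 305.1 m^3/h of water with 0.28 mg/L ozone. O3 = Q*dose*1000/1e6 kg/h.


O3 demand (mg/h) = Q * dose * 1000 = 305.1 * 0.28 * 1000 = 85428 mg/h
Convert mg to kg: 85428 / 1e6 = 0.085428 kg/h

0.085428 kg/h


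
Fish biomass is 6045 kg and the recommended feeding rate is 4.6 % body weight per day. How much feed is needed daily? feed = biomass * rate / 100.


Feeding rate fraction = 4.6% / 100 = 0.046
Daily feed = 6045 kg * 0.046 = 278.07 kg/day

278.07 kg/day


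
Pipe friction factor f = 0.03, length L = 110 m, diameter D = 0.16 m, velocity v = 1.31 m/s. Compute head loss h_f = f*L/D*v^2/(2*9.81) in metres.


v^2 = 1.31^2 = 1.7161 m^2/s^2
L/D = 110/0.16 = 687.5
h_f = f*(L/D)*v^2/(2g) = 0.03 * 687.5 * 1.7161 / 19.62 = 1.804 m

1.804 m


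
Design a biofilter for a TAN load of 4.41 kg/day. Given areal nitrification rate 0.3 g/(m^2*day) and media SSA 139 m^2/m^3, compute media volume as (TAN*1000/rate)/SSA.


A = 4.41*1000 / 0.3 = 14700 m^2
V = 14700 / 139 = 105.755

105.755 m^3


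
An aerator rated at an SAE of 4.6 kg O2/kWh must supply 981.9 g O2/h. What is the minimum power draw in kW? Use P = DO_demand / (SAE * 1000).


SAE in g O2/kWh = 4.6 * 1000 = 4600 g/kWh
P = DO_demand / SAE_g = 981.9 / 4600 = 0.213457 kW

0.213457 kW


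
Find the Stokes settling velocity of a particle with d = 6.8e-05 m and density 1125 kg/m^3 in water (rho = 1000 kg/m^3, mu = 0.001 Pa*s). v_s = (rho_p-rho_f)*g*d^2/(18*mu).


Density difference: rho_p - rho_f = 1125 - 1000 = 125 kg/m^3
d^2 = (6.8e-05)^2 = 4.624e-09 m^2
Numerator = (rho_p - rho_f) * g * d^2 = 125 * 9.81 * 4.624e-09 = 5.67018e-06
Denominator = 18 * mu = 18 * 0.001 = 0.018
v_s = 5.67018e-06 / 0.018 = 3.1501e-04 m/s
Check: Re = rho_f * v_s * d / mu = 1000 * 3.1501e-04 * 6.8e-05 / 0.001 = 0.0214 < 1, so Stokes' law applies.

3.1501e-04 m/s


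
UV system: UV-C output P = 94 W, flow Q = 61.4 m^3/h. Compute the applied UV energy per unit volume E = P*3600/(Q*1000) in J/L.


Energy delivered per hour = 94 W * 3600 s = 338400 J/h
Volume treated per hour = 61.4 m^3/h * 1000 = 61400 L/h
dose = 338400 / 61400 = 5.5114 J/L

5.5114 J/L
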